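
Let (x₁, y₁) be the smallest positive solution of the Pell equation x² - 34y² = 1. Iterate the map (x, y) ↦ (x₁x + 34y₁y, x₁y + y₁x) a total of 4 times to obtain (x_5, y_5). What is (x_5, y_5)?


Step 1: Find the fundamental solution (x₁, y₁) of x² - 34y² = 1.
  Expand √34 as a continued fraction. a₀ = ⌊√34⌋ = 5; iterate m_{k+1} = d_k·a_k − m_k, d_{k+1} = (34 − m_{k+1}²)/d_k, a_{k+1} = ⌊(a₀ + m_{k+1})/d_{k+1}⌋ (starting m₀ = 0, d₀ = 1), with convergents p_k = a_k·p_{k-1} + p_{k-2}, q_k = a_k·q_{k-1} + q_{k-2} (p₋₁ = 1, q₋₁ = 0):
  k = 0: a₀ = 5; p₀/q₀ = 5/1; p₀² − 34·q₀² = 25 − 34 = -9.
  k = 1: m = 5, d = 9, a = ⌊(5 + 5)/9⌋ = 1; p/q = (1·5 + 1)/(1·1 + 0) = 6/1; p² − 34·q² = 36 − 34 = 2.
  k = 2: m = 4, d = 2, a = ⌊(5 + 4)/2⌋ = 4; p/q = (4·6 + 5)/(4·1 + 1) = 29/5; p² − 34·q² = 841 − 850 = -9.
  k = 3: m = 4, d = 9, a = ⌊(5 + 4)/9⌋ = 1; p/q = (1·29 + 6)/(1·5 + 1) = 35/6; p² − 34·q² = 1225 − 1224 = 1.
  The first convergent with p² − 34·q² = 1 gives the fundamental solution (x₁, y₁) = (35, 6).
Step 2: Apply the recurrence (x_{n+1}, y_{n+1}) = (x₁x_n + 34y₁y_n, x₁y_n + y₁x_n) repeatedly.
  From (x_1, y_1) = (35, 6): x_2 = 35·35 + 34·6·6 = 2449; y_2 = 35·6 + 6·35 = 420.
  From (x_2, y_2) = (2449, 420): x_3 = 35·2449 + 34·6·420 = 171395; y_3 = 35·420 + 6·2449 = 29394.
  From (x_3, y_3) = (171395, 29394): x_4 = 35·171395 + 34·6·29394 = 11995201; y_4 = 35·29394 + 6·171395 = 2057160.
  From (x_4, y_4) = (11995201, 2057160): x_5 = 35·11995201 + 34·6·2057160 = 839492675; y_5 = 35·2057160 + 6·11995201 = 143971806.
Step 3: Verify x_5² - 34·y_5² = 704747951378655625 - 704747951378655624 = 1 (should be 1). ✓

(x_1, y_1) = (35, 6); (x_5, y_5) = (839492675, 143971806).


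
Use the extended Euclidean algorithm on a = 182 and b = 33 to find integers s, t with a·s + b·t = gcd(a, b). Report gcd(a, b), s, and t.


Euclidean algorithm on (182, 33) — divide until remainder is 0:
  182 = 5 · 33 + 17
  33 = 1 · 17 + 16
  17 = 1 · 16 + 1
  16 = 16 · 1 + 0
gcd(182, 33) = 1.
Track Bezout coefficients alongside the remainders: start with r₀ = 182 = a·1 + b·0 (s = 1, t = 0) and r₁ = 33 = a·0 + b·1 (s = 0, t = 1); each new remainder r_{k+1} = r_{k-1} − q_k·r_k inherits s_{k+1} = s_{k-1} − q_k·s_k, t_{k+1} = t_{k-1} − q_k·t_k, so r_k = a·s_k + b·t_k at every step:
  q = 5: r = 17, s = 1 − 5·0 = 1, t = 0 − 5·1 = -5  (check: 182·1 + 33·(-5) = 17)
  q = 1: r = 16, s = 0 − 1·1 = -1, t = 1 − 1·(-5) = 6  (check: 182·(-1) + 33·6 = 16)
  q = 1: r = 1, s = 1 − 1·(-1) = 2, t = -5 − 1·6 = -11  (check: 182·2 + 33·(-11) = 1)
The row with r = 1 (the gcd) gives the Bezout coefficients s = 2, t = -11.
Result: 182 · (2) + 33 · (-11) = 1.

gcd(182, 33) = 1; s = 2, t = -11 (check: 182·2 + 33·(-11) = 1).


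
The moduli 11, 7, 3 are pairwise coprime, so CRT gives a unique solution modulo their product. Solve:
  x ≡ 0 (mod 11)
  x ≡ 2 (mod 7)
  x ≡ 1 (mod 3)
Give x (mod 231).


Moduli 11, 7, 3 are pairwise coprime; by CRT there is a unique solution modulo M = 11 · 7 · 3 = 231.
Solve pairwise, accumulating the modulus:
  Start with x ≡ 0 (mod 11).
  Combine with x ≡ 2 (mod 7): since gcd(11, 7) = 1, we get a unique residue mod 77.
    Write x = 0 + 11·t and substitute into x ≡ 2 (mod 7): 11·t ≡ 2 − 0 = 2 (mod 7).
    Reduce coefficients mod 7: 4·t ≡ 2 (mod 7).
    The inverse of 4 mod 7 is 2 (since 4·2 = 8 = 1·7 + 1), so t ≡ 2·2 = 4 ≡ 4 (mod 7).
    Then x = 0 + 11·4 = 44, valid modulo lcm(11, 7) = 77: x ≡ 44 (mod 77).
  Combine with x ≡ 1 (mod 3): since gcd(77, 3) = 1, we get a unique residue mod 231.
    Write x = 44 + 77·t and substitute into x ≡ 1 (mod 3): 77·t ≡ 1 − 44 = -43 (mod 3).
    Reduce coefficients mod 3: 2·t ≡ 2 (mod 3).
    The inverse of 2 mod 3 is 2 (since 2·2 = 4 = 1·3 + 1), so t ≡ 2·2 = 4 ≡ 1 (mod 3).
    Then x = 44 + 77·1 = 121, valid modulo lcm(77, 3) = 231: x ≡ 121 (mod 231).
Verify: 121 mod 11 = 0 ✓, 121 mod 7 = 2 ✓, 121 mod 3 = 1 ✓.

x ≡ 121 (mod 231).


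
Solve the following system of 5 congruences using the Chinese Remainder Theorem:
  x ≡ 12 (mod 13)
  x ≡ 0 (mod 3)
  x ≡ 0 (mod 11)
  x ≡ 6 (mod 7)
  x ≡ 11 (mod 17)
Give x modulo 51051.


Product of moduli M = 13 · 3 · 11 · 7 · 17 = 51051.
Merge one congruence at a time:
  Start: x ≡ 12 (mod 13).
  Combine with x ≡ 0 (mod 3); new modulus lcm = 39.
    Write x = 12 + 13·t and substitute into x ≡ 0 (mod 3): 13·t ≡ 0 − 12 = -12 (mod 3).
    Reduce coefficients mod 3: 1·t ≡ 0 (mod 3).
    So t ≡ 0 (mod 3).
    Then x = 12 + 13·0 = 12, valid modulo lcm(13, 3) = 39: x ≡ 12 (mod 39).
  Combine with x ≡ 0 (mod 11); new modulus lcm = 429.
    Write x = 12 + 39·t and substitute into x ≡ 0 (mod 11): 39·t ≡ 0 − 12 = -12 (mod 11).
    Reduce coefficients mod 11: 6·t ≡ 10 (mod 11).
    The inverse of 6 mod 11 is 2 (since 6·2 = 12 = 1·11 + 1), so t ≡ 2·10 = 20 ≡ 9 (mod 11).
    Then x = 12 + 39·9 = 363, valid modulo lcm(39, 11) = 429: x ≡ 363 (mod 429).
  Combine with x ≡ 6 (mod 7); new modulus lcm = 3003.
    Write x = 363 + 429·t and substitute into x ≡ 6 (mod 7): 429·t ≡ 6 − 363 = -357 (mod 7).
    Reduce coefficients mod 7: 2·t ≡ 0 (mod 7).
    The inverse of 2 mod 7 is 4 (since 2·4 = 8 = 1·7 + 1), so t ≡ 4·0 = 0 ≡ 0 (mod 7).
    Then x = 363 + 429·0 = 363, valid modulo lcm(429, 7) = 3003: x ≡ 363 (mod 3003).
  Combine with x ≡ 11 (mod 17); new modulus lcm = 51051.
    Write x = 363 + 3003·t and substitute into x ≡ 11 (mod 17): 3003·t ≡ 11 − 363 = -352 (mod 17).
    Reduce coefficients mod 17: 11·t ≡ 5 (mod 17).
    The inverse of 11 mod 17 is 14 (since 11·14 = 154 = 9·17 + 1), so t ≡ 14·5 = 70 ≡ 2 (mod 17).
    Then x = 363 + 3003·2 = 6369, valid modulo lcm(3003, 17) = 51051: x ≡ 6369 (mod 51051).
Verify against each original: 6369 mod 13 = 12, 6369 mod 3 = 0, 6369 mod 11 = 0, 6369 mod 7 = 6, 6369 mod 17 = 11.

x ≡ 6369 (mod 51051).


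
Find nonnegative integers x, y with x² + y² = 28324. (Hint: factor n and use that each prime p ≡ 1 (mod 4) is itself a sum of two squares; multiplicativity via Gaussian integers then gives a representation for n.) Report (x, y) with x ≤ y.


Step 1: Factor n = 28324 = 2^2 · 73 · 97.
Step 2: Check the mod-4 condition on each prime factor: 2 = 2 (special); 73 ≡ 1 (mod 4), exponent 1; 97 ≡ 1 (mod 4), exponent 1.
All primes ≡ 3 (mod 4) appear to even exponent (or don't appear), so by the two-squares theorem n IS expressible as a sum of two squares.
Step 3: Build a representation. Group n = k² · m with k = 2 and m = 73 · 97 = 7081 (a product of primes ≡ 1 (mod 4)); a representation of m scales to one of n via (k·x)² + (k·y)² = k²(x² + y²). Each prime p ≡ 1 (mod 4) is itself a sum of two squares; find a² by testing p − a² for a perfect square:
  73: 73 − 1² = 72, 73 − 2² = 69, 73 − 3² = 64 = 8² ⇒ 73 = 3² + 8².
  97: 97 − 1² = 96, 97 − 2² = 93, 97 − 3² = 88, 97 − 4² = 81 = 9² ⇒ 97 = 4² + 9².
  Combine using the Brahmagupta–Fibonacci identity (a² + b²)(c² + d²) = (ac − bd)² + (ad + bc)² = (ac + bd)² + (ad − bc)²:
  73 · 97 = 7081: from (3² + 8²)(4² + 9²), take (3·4 − 8·9, 3·9 + 8·4) = (12 − 72, 27 + 32) = (-60, 59); dropping signs (only squares matter) gives (60, 59); check 60² + 59² = 3600 + 3481 = 7081 ✓.
  Scale by k = 2: (2·60, 2·59) = (120, 118).
Step 4: Order so x ≤ y and verify: 118² + 120² = 13924 + 14400 = 28324 = n. ✓

n = 28324 = 118² + 120² (one valid representation with x ≤ y).


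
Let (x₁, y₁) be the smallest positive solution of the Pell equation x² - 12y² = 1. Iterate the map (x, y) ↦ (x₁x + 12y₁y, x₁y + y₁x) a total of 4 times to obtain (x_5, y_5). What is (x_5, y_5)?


Step 1: Find the fundamental solution (x₁, y₁) of x² - 12y² = 1.
  Expand √12 as a continued fraction. a₀ = ⌊√12⌋ = 3; iterate m_{k+1} = d_k·a_k − m_k, d_{k+1} = (12 − m_{k+1}²)/d_k, a_{k+1} = ⌊(a₀ + m_{k+1})/d_{k+1}⌋ (starting m₀ = 0, d₀ = 1), with convergents p_k = a_k·p_{k-1} + p_{k-2}, q_k = a_k·q_{k-1} + q_{k-2} (p₋₁ = 1, q₋₁ = 0):
  k = 0: a₀ = 3; p₀/q₀ = 3/1; p₀² − 12·q₀² = 9 − 12 = -3.
  k = 1: m = 3, d = 3, a = ⌊(3 + 3)/3⌋ = 2; p/q = (2·3 + 1)/(2·1 + 0) = 7/2; p² − 12·q² = 49 − 48 = 1.
  The first convergent with p² − 12·q² = 1 gives the fundamental solution (x₁, y₁) = (7, 2).
Step 2: Apply the recurrence (x_{n+1}, y_{n+1}) = (x₁x_n + 12y₁y_n, x₁y_n + y₁x_n) repeatedly.
  From (x_1, y_1) = (7, 2): x_2 = 7·7 + 12·2·2 = 97; y_2 = 7·2 + 2·7 = 28.
  From (x_2, y_2) = (97, 28): x_3 = 7·97 + 12·2·28 = 1351; y_3 = 7·28 + 2·97 = 390.
  From (x_3, y_3) = (1351, 390): x_4 = 7·1351 + 12·2·390 = 18817; y_4 = 7·390 + 2·1351 = 5432.
  From (x_4, y_4) = (18817, 5432): x_5 = 7·18817 + 12·2·5432 = 262087; y_5 = 7·5432 + 2·18817 = 75658.
Step 3: Verify x_5² - 12·y_5² = 68689595569 - 68689595568 = 1 (should be 1). ✓

(x_1, y_1) = (7, 2); (x_5, y_5) = (262087, 75658).


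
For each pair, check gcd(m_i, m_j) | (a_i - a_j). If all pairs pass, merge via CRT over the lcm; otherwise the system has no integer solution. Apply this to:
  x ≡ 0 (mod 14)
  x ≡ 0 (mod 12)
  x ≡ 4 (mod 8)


Moduli 14, 12, 8 are not pairwise coprime, so CRT works modulo lcm(m_i) when all pairwise compatibility conditions hold.
Pairwise compatibility: gcd(m_i, m_j) must divide a_i - a_j for every pair.
Merge one congruence at a time:
  Start: x ≡ 0 (mod 14).
  Combine with x ≡ 0 (mod 12): gcd(14, 12) = 2; 0 - 0 = 0, which IS divisible by 2, so compatible.
    Write x = 0 + 14·t and substitute into x ≡ 0 (mod 12): 14·t ≡ 0 − 0 = 0 (mod 12).
    Divide the congruence (and modulus) by g = 2: 7·t ≡ 0 (mod 6).
    Reduce coefficients mod 6: 1·t ≡ 0 (mod 6).
    So t ≡ 0 (mod 6).
    Then x = 0 + 14·0 = 0, valid modulo lcm(14, 12) = 84: x ≡ 0 (mod 84).
  Combine with x ≡ 4 (mod 8): gcd(84, 8) = 4; 4 - 0 = 4, which IS divisible by 4, so compatible.
    Write x = 0 + 84·t and substitute into x ≡ 4 (mod 8): 84·t ≡ 4 − 0 = 4 (mod 8).
    Divide the congruence (and modulus) by g = 4: 21·t ≡ 1 (mod 2).
    Reduce coefficients mod 2: 1·t ≡ 1 (mod 2).
    So t ≡ 1 (mod 2).
    Then x = 0 + 84·1 = 84, valid modulo lcm(84, 8) = 168: x ≡ 84 (mod 168).
Verify: 84 mod 14 = 0, 84 mod 12 = 0, 84 mod 8 = 4.

x ≡ 84 (mod 168).


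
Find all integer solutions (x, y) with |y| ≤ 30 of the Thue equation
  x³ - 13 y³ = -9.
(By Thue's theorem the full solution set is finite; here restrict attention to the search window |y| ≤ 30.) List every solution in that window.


The equation is x³ - 13y³ = -9. For fixed y, x³ = 13·y³ − 9, so a solution requires the RHS to be a perfect cube.
Strategy: iterate y from -30 to 30, compute RHS = 13·y³ − 9, and check whether it is a (positive or negative) perfect cube.
Check small values of y:
  y = 0: RHS = -9 is not a perfect cube.
  y = 1: RHS = 4 is not a perfect cube.
  y = -1: RHS = -22 is not a perfect cube.
  y = 2: RHS = 95 is not a perfect cube.
  y = -2: RHS = -113 is not a perfect cube.
  y = 3: RHS = 342 is not a perfect cube.
  y = -3: RHS = -360 is not a perfect cube.
Continuing the search up to |y| = 30 finds no solutions either.
No (x, y) in the scanned range satisfies the equation.

No integer solutions with |y| ≤ 30.


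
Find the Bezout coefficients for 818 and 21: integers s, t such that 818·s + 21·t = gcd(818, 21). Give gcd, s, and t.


Euclidean algorithm on (818, 21) — divide until remainder is 0:
  818 = 38 · 21 + 20
  21 = 1 · 20 + 1
  20 = 20 · 1 + 0
gcd(818, 21) = 1.
Track Bezout coefficients alongside the remainders: start with r₀ = 818 = a·1 + b·0 (s = 1, t = 0) and r₁ = 21 = a·0 + b·1 (s = 0, t = 1); each new remainder r_{k+1} = r_{k-1} − q_k·r_k inherits s_{k+1} = s_{k-1} − q_k·s_k, t_{k+1} = t_{k-1} − q_k·t_k, so r_k = a·s_k + b·t_k at every step:
  q = 38: r = 20, s = 1 − 38·0 = 1, t = 0 − 38·1 = -38  (check: 818·1 + 21·(-38) = 20)
  q = 1: r = 1, s = 0 − 1·1 = -1, t = 1 − 1·(-38) = 39  (check: 818·(-1) + 21·39 = 1)
The row with r = 1 (the gcd) gives the Bezout coefficients s = -1, t = 39.
Result: 818 · (-1) + 21 · (39) = 1.

gcd(818, 21) = 1; s = -1, t = 39 (check: 818·(-1) + 21·39 = 1).


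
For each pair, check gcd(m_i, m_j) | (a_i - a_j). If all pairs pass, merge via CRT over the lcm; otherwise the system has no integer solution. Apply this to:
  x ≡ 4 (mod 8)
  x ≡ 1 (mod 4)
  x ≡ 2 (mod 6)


Moduli 8, 4, 6 are not pairwise coprime, so CRT works modulo lcm(m_i) when all pairwise compatibility conditions hold.
Pairwise compatibility: gcd(m_i, m_j) must divide a_i - a_j for every pair.
Merge one congruence at a time:
  Start: x ≡ 4 (mod 8).
  Combine with x ≡ 1 (mod 4): gcd(8, 4) = 4, and 1 - 4 = -3 is NOT divisible by 4.
    ⇒ system is inconsistent (no integer solution).

No solution (the system is inconsistent).


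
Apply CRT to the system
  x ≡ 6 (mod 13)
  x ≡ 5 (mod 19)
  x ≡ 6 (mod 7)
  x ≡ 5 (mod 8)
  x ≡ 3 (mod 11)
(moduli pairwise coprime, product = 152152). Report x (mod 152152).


Product of moduli M = 13 · 19 · 7 · 8 · 11 = 152152.
Merge one congruence at a time:
  Start: x ≡ 6 (mod 13).
  Combine with x ≡ 5 (mod 19); new modulus lcm = 247.
    Write x = 6 + 13·t and substitute into x ≡ 5 (mod 19): 13·t ≡ 5 − 6 = -1 (mod 19).
    Reduce coefficients mod 19: 13·t ≡ 18 (mod 19).
    The inverse of 13 mod 19 is 3 (since 13·3 = 39 = 2·19 + 1), so t ≡ 3·18 = 54 ≡ 16 (mod 19).
    Then x = 6 + 13·16 = 214, valid modulo lcm(13, 19) = 247: x ≡ 214 (mod 247).
  Combine with x ≡ 6 (mod 7); new modulus lcm = 1729.
    Write x = 214 + 247·t and substitute into x ≡ 6 (mod 7): 247·t ≡ 6 − 214 = -208 (mod 7).
    Reduce coefficients mod 7: 2·t ≡ 2 (mod 7).
    The inverse of 2 mod 7 is 4 (since 2·4 = 8 = 1·7 + 1), so t ≡ 4·2 = 8 ≡ 1 (mod 7).
    Then x = 214 + 247·1 = 461, valid modulo lcm(247, 7) = 1729: x ≡ 461 (mod 1729).
  Combine with x ≡ 5 (mod 8); new modulus lcm = 13832.
    Write x = 461 + 1729·t and substitute into x ≡ 5 (mod 8): 1729·t ≡ 5 − 461 = -456 (mod 8).
    Reduce coefficients mod 8: 1·t ≡ 0 (mod 8).
    So t ≡ 0 (mod 8).
    Then x = 461 + 1729·0 = 461, valid modulo lcm(1729, 8) = 13832: x ≡ 461 (mod 13832).
  Combine with x ≡ 3 (mod 11); new modulus lcm = 152152.
    Write x = 461 + 13832·t and substitute into x ≡ 3 (mod 11): 13832·t ≡ 3 − 461 = -458 (mod 11).
    Reduce coefficients mod 11: 5·t ≡ 4 (mod 11).
    The inverse of 5 mod 11 is 9 (since 5·9 = 45 = 4·11 + 1), so t ≡ 9·4 = 36 ≡ 3 (mod 11).
    Then x = 461 + 13832·3 = 41957, valid modulo lcm(13832, 11) = 152152: x ≡ 41957 (mod 152152).
Verify against each original: 41957 mod 13 = 6, 41957 mod 19 = 5, 41957 mod 7 = 6, 41957 mod 8 = 5, 41957 mod 11 = 3.

x ≡ 41957 (mod 152152).


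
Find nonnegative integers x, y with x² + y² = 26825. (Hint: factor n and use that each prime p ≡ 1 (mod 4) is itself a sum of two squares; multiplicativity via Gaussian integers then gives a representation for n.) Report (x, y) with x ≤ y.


Step 1: Factor n = 26825 = 5^2 · 29 · 37.
Step 2: Check the mod-4 condition on each prime factor: 5 ≡ 1 (mod 4), exponent 2; 29 ≡ 1 (mod 4), exponent 1; 37 ≡ 1 (mod 4), exponent 1.
All primes ≡ 3 (mod 4) appear to even exponent (or don't appear), so by the two-squares theorem n IS expressible as a sum of two squares.
Step 3: Build a representation. Group n = k² · m with k = 5 and m = 29 · 37 = 1073 (a product of primes ≡ 1 (mod 4)); a representation of m scales to one of n via (k·x)² + (k·y)² = k²(x² + y²). Each prime p ≡ 1 (mod 4) is itself a sum of two squares; find a² by testing p − a² for a perfect square:
  29: 29 − 1² = 28, 29 − 2² = 25 = 5² ⇒ 29 = 2² + 5².
  37: 37 − 1² = 36 = 6² ⇒ 37 = 1² + 6².
  Combine using the Brahmagupta–Fibonacci identity (a² + b²)(c² + d²) = (ac − bd)² + (ad + bc)² = (ac + bd)² + (ad − bc)²:
  29 · 37 = 1073: from (2² + 5²)(1² + 6²), take (2·1 − 5·6, 2·6 + 5·1) = (2 − 30, 12 + 5) = (-28, 17); dropping signs (only squares matter) gives (28, 17); check 28² + 17² = 784 + 289 = 1073 ✓.
  Scale by k = 5: (5·28, 5·17) = (140, 85).
Step 4: Order so x ≤ y and verify: 85² + 140² = 7225 + 19600 = 26825 = n. ✓

n = 26825 = 85² + 140² (one valid representation with x ≤ y).


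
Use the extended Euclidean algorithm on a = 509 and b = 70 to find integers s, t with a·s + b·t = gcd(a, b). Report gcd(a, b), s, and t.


Euclidean algorithm on (509, 70) — divide until remainder is 0:
  509 = 7 · 70 + 19
  70 = 3 · 19 + 13
  19 = 1 · 13 + 6
  13 = 2 · 6 + 1
  6 = 6 · 1 + 0
gcd(509, 70) = 1.
Track Bezout coefficients alongside the remainders: start with r₀ = 509 = a·1 + b·0 (s = 1, t = 0) and r₁ = 70 = a·0 + b·1 (s = 0, t = 1); each new remainder r_{k+1} = r_{k-1} − q_k·r_k inherits s_{k+1} = s_{k-1} − q_k·s_k, t_{k+1} = t_{k-1} − q_k·t_k, so r_k = a·s_k + b·t_k at every step:
  q = 7: r = 19, s = 1 − 7·0 = 1, t = 0 − 7·1 = -7  (check: 509·1 + 70·(-7) = 19)
  q = 3: r = 13, s = 0 − 3·1 = -3, t = 1 − 3·(-7) = 22  (check: 509·(-3) + 70·22 = 13)
  q = 1: r = 6, s = 1 − 1·(-3) = 4, t = -7 − 1·22 = -29  (check: 509·4 + 70·(-29) = 6)
  q = 2: r = 1, s = -3 − 2·4 = -11, t = 22 − 2·(-29) = 80  (check: 509·(-11) + 70·80 = 1)
The row with r = 1 (the gcd) gives the Bezout coefficients s = -11, t = 80.
Result: 509 · (-11) + 70 · (80) = 1.

gcd(509, 70) = 1; s = -11, t = 80 (check: 509·(-11) + 70·80 = 1).


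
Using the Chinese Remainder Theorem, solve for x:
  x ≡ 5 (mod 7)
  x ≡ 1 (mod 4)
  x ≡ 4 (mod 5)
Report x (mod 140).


Moduli 7, 4, 5 are pairwise coprime; by CRT there is a unique solution modulo M = 7 · 4 · 5 = 140.
Solve pairwise, accumulating the modulus:
  Start with x ≡ 5 (mod 7).
  Combine with x ≡ 1 (mod 4): since gcd(7, 4) = 1, we get a unique residue mod 28.
    Write x = 5 + 7·t and substitute into x ≡ 1 (mod 4): 7·t ≡ 1 − 5 = -4 (mod 4).
    Reduce coefficients mod 4: 3·t ≡ 0 (mod 4).
    The inverse of 3 mod 4 is 3 (since 3·3 = 9 = 2·4 + 1), so t ≡ 3·0 = 0 ≡ 0 (mod 4).
    Then x = 5 + 7·0 = 5, valid modulo lcm(7, 4) = 28: x ≡ 5 (mod 28).
  Combine with x ≡ 4 (mod 5): since gcd(28, 5) = 1, we get a unique residue mod 140.
    Write x = 5 + 28·t and substitute into x ≡ 4 (mod 5): 28·t ≡ 4 − 5 = -1 (mod 5).
    Reduce coefficients mod 5: 3·t ≡ 4 (mod 5).
    The inverse of 3 mod 5 is 2 (since 3·2 = 6 = 1·5 + 1), so t ≡ 2·4 = 8 ≡ 3 (mod 5).
    Then x = 5 + 28·3 = 89, valid modulo lcm(28, 5) = 140: x ≡ 89 (mod 140).
Verify: 89 mod 7 = 5 ✓, 89 mod 4 = 1 ✓, 89 mod 5 = 4 ✓.

x ≡ 89 (mod 140).


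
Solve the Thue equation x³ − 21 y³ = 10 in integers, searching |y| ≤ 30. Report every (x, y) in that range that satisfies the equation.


The equation is x³ - 21y³ = 10. For fixed y, x³ = 21·y³ + 10, so a solution requires the RHS to be a perfect cube.
Strategy: iterate y from -30 to 30, compute RHS = 21·y³ + 10, and check whether it is a (positive or negative) perfect cube.
Check small values of y:
  y = 0: RHS = 10 is not a perfect cube.
  y = 1: RHS = 31 is not a perfect cube.
  y = -1: RHS = -11 is not a perfect cube.
  y = 2: RHS = 178 is not a perfect cube.
  y = -2: RHS = -158 is not a perfect cube.
  y = 3: RHS = 577 is not a perfect cube.
  y = -3: RHS = -557 is not a perfect cube.
Continuing the search up to |y| = 30 finds no solutions either.
No (x, y) in the scanned range satisfies the equation.

No integer solutions with |y| ≤ 30.


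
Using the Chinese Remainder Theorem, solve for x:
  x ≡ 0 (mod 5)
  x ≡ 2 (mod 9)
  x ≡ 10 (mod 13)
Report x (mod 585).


Moduli 5, 9, 13 are pairwise coprime; by CRT there is a unique solution modulo M = 5 · 9 · 13 = 585.
Solve pairwise, accumulating the modulus:
  Start with x ≡ 0 (mod 5).
  Combine with x ≡ 2 (mod 9): since gcd(5, 9) = 1, we get a unique residue mod 45.
    Write x = 0 + 5·t and substitute into x ≡ 2 (mod 9): 5·t ≡ 2 − 0 = 2 (mod 9).
    The inverse of 5 mod 9 is 2 (since 5·2 = 10 = 1·9 + 1), so t ≡ 2·2 = 4 ≡ 4 (mod 9).
    Then x = 0 + 5·4 = 20, valid modulo lcm(5, 9) = 45: x ≡ 20 (mod 45).
  Combine with x ≡ 10 (mod 13): since gcd(45, 13) = 1, we get a unique residue mod 585.
    Write x = 20 + 45·t and substitute into x ≡ 10 (mod 13): 45·t ≡ 10 − 20 = -10 (mod 13).
    Reduce coefficients mod 13: 6·t ≡ 3 (mod 13).
    The inverse of 6 mod 13 is 11 (since 6·11 = 66 = 5·13 + 1), so t ≡ 11·3 = 33 ≡ 7 (mod 13).
    Then x = 20 + 45·7 = 335, valid modulo lcm(45, 13) = 585: x ≡ 335 (mod 585).
Verify: 335 mod 5 = 0 ✓, 335 mod 9 = 2 ✓, 335 mod 13 = 10 ✓.

x ≡ 335 (mod 585).


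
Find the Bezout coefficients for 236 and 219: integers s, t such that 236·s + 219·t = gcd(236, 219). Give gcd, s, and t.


Euclidean algorithm on (236, 219) — divide until remainder is 0:
  236 = 1 · 219 + 17
  219 = 12 · 17 + 15
  17 = 1 · 15 + 2
  15 = 7 · 2 + 1
  2 = 2 · 1 + 0
gcd(236, 219) = 1.
Track Bezout coefficients alongside the remainders: start with r₀ = 236 = a·1 + b·0 (s = 1, t = 0) and r₁ = 219 = a·0 + b·1 (s = 0, t = 1); each new remainder r_{k+1} = r_{k-1} − q_k·r_k inherits s_{k+1} = s_{k-1} − q_k·s_k, t_{k+1} = t_{k-1} − q_k·t_k, so r_k = a·s_k + b·t_k at every step:
  q = 1: r = 17, s = 1 − 1·0 = 1, t = 0 − 1·1 = -1  (check: 236·1 + 219·(-1) = 17)
  q = 12: r = 15, s = 0 − 12·1 = -12, t = 1 − 12·(-1) = 13  (check: 236·(-12) + 219·13 = 15)
  q = 1: r = 2, s = 1 − 1·(-12) = 13, t = -1 − 1·13 = -14  (check: 236·13 + 219·(-14) = 2)
  q = 7: r = 1, s = -12 − 7·13 = -103, t = 13 − 7·(-14) = 111  (check: 236·(-103) + 219·111 = 1)
The row with r = 1 (the gcd) gives the Bezout coefficients s = -103, t = 111.
Result: 236 · (-103) + 219 · (111) = 1.

gcd(236, 219) = 1; s = -103, t = 111 (check: 236·(-103) + 219·111 = 1).


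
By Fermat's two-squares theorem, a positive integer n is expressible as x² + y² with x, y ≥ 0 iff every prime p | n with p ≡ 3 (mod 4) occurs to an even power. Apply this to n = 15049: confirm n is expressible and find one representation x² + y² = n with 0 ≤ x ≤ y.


Step 1: Factor n = 15049 = 101 · 149.
Step 2: Check the mod-4 condition on each prime factor: 101 ≡ 1 (mod 4), exponent 1; 149 ≡ 1 (mod 4), exponent 1.
All primes ≡ 3 (mod 4) appear to even exponent (or don't appear), so by the two-squares theorem n IS expressible as a sum of two squares.
Step 3: Build a representation. Here n = 101 · 149 is a product of primes ≡ 1 (mod 4). Each prime p ≡ 1 (mod 4) is itself a sum of two squares; find a² by testing p − a² for a perfect square:
  101: 101 − 1² = 100 = 10² ⇒ 101 = 1² + 10².
  149: 149 − 1² = 148, 149 − 2² = 145, 149 − 3² = 140, 149 − 4² = 133, 149 − 5² = 124, 149 − 6² = 113, 149 − 7² = 100 = 10² ⇒ 149 = 7² + 10².
  Combine using the Brahmagupta–Fibonacci identity (a² + b²)(c² + d²) = (ac − bd)² + (ad + bc)² = (ac + bd)² + (ad − bc)²:
  101 · 149 = 15049: from (1² + 10²)(7² + 10²), take (1·7 − 10·10, 1·10 + 10·7) = (7 − 100, 10 + 70) = (-93, 80); dropping signs (only squares matter) gives (93, 80); check 93² + 80² = 8649 + 6400 = 15049 ✓.
Step 4: Order so x ≤ y and verify: 80² + 93² = 6400 + 8649 = 15049 = n. ✓

n = 15049 = 80² + 93² (one valid representation with x ≤ y).


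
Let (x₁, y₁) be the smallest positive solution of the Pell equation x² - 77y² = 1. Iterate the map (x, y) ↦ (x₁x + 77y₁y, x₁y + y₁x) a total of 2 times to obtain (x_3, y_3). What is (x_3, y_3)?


Step 1: Find the fundamental solution (x₁, y₁) of x² - 77y² = 1.
  Expand √77 as a continued fraction. a₀ = ⌊√77⌋ = 8; iterate m_{k+1} = d_k·a_k − m_k, d_{k+1} = (77 − m_{k+1}²)/d_k, a_{k+1} = ⌊(a₀ + m_{k+1})/d_{k+1}⌋ (starting m₀ = 0, d₀ = 1), with convergents p_k = a_k·p_{k-1} + p_{k-2}, q_k = a_k·q_{k-1} + q_{k-2} (p₋₁ = 1, q₋₁ = 0):
  k = 0: a₀ = 8; p₀/q₀ = 8/1; p₀² − 77·q₀² = 64 − 77 = -13.
  k = 1: m = 8, d = 13, a = ⌊(8 + 8)/13⌋ = 1; p/q = (1·8 + 1)/(1·1 + 0) = 9/1; p² − 77·q² = 81 − 77 = 4.
  k = 2: m = 5, d = 4, a = ⌊(8 + 5)/4⌋ = 3; p/q = (3·9 + 8)/(3·1 + 1) = 35/4; p² − 77·q² = 1225 − 1232 = -7.
  k = 3: m = 7, d = 7, a = ⌊(8 + 7)/7⌋ = 2; p/q = (2·35 + 9)/(2·4 + 1) = 79/9; p² − 77·q² = 6241 − 6237 = 4.
  k = 4: m = 7, d = 4, a = ⌊(8 + 7)/4⌋ = 3; p/q = (3·79 + 35)/(3·9 + 4) = 272/31; p² − 77·q² = 73984 − 73997 = -13.
  k = 5: m = 5, d = 13, a = ⌊(8 + 5)/13⌋ = 1; p/q = (1·272 + 79)/(1·31 + 9) = 351/40; p² − 77·q² = 123201 − 123200 = 1.
  The first convergent with p² − 77·q² = 1 gives the fundamental solution (x₁, y₁) = (351, 40).
Step 2: Apply the recurrence (x_{n+1}, y_{n+1}) = (x₁x_n + 77y₁y_n, x₁y_n + y₁x_n) repeatedly.
  From (x_1, y_1) = (351, 40): x_2 = 351·351 + 77·40·40 = 246401; y_2 = 351·40 + 40·351 = 28080.
  From (x_2, y_2) = (246401, 28080): x_3 = 351·246401 + 77·40·28080 = 172973151; y_3 = 351·28080 + 40·246401 = 19712120.
Step 3: Verify x_3² - 77·y_3² = 29919710966868801 - 29919710966868800 = 1 (should be 1). ✓

(x_1, y_1) = (351, 40); (x_3, y_3) = (172973151, 19712120).


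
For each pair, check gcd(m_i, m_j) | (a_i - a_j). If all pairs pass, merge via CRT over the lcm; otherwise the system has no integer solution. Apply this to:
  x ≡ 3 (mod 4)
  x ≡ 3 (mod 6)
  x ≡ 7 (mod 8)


Moduli 4, 6, 8 are not pairwise coprime, so CRT works modulo lcm(m_i) when all pairwise compatibility conditions hold.
Pairwise compatibility: gcd(m_i, m_j) must divide a_i - a_j for every pair.
Merge one congruence at a time:
  Start: x ≡ 3 (mod 4).
  Combine with x ≡ 3 (mod 6): gcd(4, 6) = 2; 3 - 3 = 0, which IS divisible by 2, so compatible.
    Write x = 3 + 4·t and substitute into x ≡ 3 (mod 6): 4·t ≡ 3 − 3 = 0 (mod 6).
    Divide the congruence (and modulus) by g = 2: 2·t ≡ 0 (mod 3).
    The inverse of 2 mod 3 is 2 (since 2·2 = 4 = 1·3 + 1), so t ≡ 2·0 = 0 ≡ 0 (mod 3).
    Then x = 3 + 4·0 = 3, valid modulo lcm(4, 6) = 12: x ≡ 3 (mod 12).
  Combine with x ≡ 7 (mod 8): gcd(12, 8) = 4; 7 - 3 = 4, which IS divisible by 4, so compatible.
    Write x = 3 + 12·t and substitute into x ≡ 7 (mod 8): 12·t ≡ 7 − 3 = 4 (mod 8).
    Divide the congruence (and modulus) by g = 4: 3·t ≡ 1 (mod 2).
    Reduce coefficients mod 2: 1·t ≡ 1 (mod 2).
    So t ≡ 1 (mod 2).
    Then x = 3 + 12·1 = 15, valid modulo lcm(12, 8) = 24: x ≡ 15 (mod 24).
Verify: 15 mod 4 = 3, 15 mod 6 = 3, 15 mod 8 = 7.

x ≡ 15 (mod 24).


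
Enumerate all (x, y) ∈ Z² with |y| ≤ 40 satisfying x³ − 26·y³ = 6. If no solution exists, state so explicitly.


The equation is x³ - 26y³ = 6. For fixed y, x³ = 26·y³ + 6, so a solution requires the RHS to be a perfect cube.
Strategy: iterate y from -40 to 40, compute RHS = 26·y³ + 6, and check whether it is a (positive or negative) perfect cube.
Check small values of y:
  y = 0: RHS = 6 is not a perfect cube.
  y = 1: RHS = 32 is not a perfect cube.
  y = -1: RHS = -20 is not a perfect cube.
  y = 2: RHS = 214 is not a perfect cube.
  y = -2: RHS = -202 is not a perfect cube.
  y = 3: RHS = 708 is not a perfect cube.
  y = -3: RHS = -696 is not a perfect cube.
Continuing the search up to |y| = 40 finds no solutions either.
No (x, y) in the scanned range satisfies the equation.

No integer solutions with |y| ≤ 40.


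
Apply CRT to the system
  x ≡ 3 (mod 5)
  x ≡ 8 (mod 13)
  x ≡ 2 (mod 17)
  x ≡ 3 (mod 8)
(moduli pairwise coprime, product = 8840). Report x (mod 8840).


Product of moduli M = 5 · 13 · 17 · 8 = 8840.
Merge one congruence at a time:
  Start: x ≡ 3 (mod 5).
  Combine with x ≡ 8 (mod 13); new modulus lcm = 65.
    Write x = 3 + 5·t and substitute into x ≡ 8 (mod 13): 5·t ≡ 8 − 3 = 5 (mod 13).
    The inverse of 5 mod 13 is 8 (since 5·8 = 40 = 3·13 + 1), so t ≡ 8·5 = 40 ≡ 1 (mod 13).
    Then x = 3 + 5·1 = 8, valid modulo lcm(5, 13) = 65: x ≡ 8 (mod 65).
  Combine with x ≡ 2 (mod 17); new modulus lcm = 1105.
    Write x = 8 + 65·t and substitute into x ≡ 2 (mod 17): 65·t ≡ 2 − 8 = -6 (mod 17).
    Reduce coefficients mod 17: 14·t ≡ 11 (mod 17).
    The inverse of 14 mod 17 is 11 (since 14·11 = 154 = 9·17 + 1), so t ≡ 11·11 = 121 ≡ 2 (mod 17).
    Then x = 8 + 65·2 = 138, valid modulo lcm(65, 17) = 1105: x ≡ 138 (mod 1105).
  Combine with x ≡ 3 (mod 8); new modulus lcm = 8840.
    Write x = 138 + 1105·t and substitute into x ≡ 3 (mod 8): 1105·t ≡ 3 − 138 = -135 (mod 8).
    Reduce coefficients mod 8: 1·t ≡ 1 (mod 8).
    So t ≡ 1 (mod 8).
    Then x = 138 + 1105·1 = 1243, valid modulo lcm(1105, 8) = 8840: x ≡ 1243 (mod 8840).
Verify against each original: 1243 mod 5 = 3, 1243 mod 13 = 8, 1243 mod 17 = 2, 1243 mod 8 = 3.

x ≡ 1243 (mod 8840).


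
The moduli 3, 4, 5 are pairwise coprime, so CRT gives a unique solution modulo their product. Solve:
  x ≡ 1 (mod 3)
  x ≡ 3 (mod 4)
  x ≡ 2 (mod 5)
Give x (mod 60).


Moduli 3, 4, 5 are pairwise coprime; by CRT there is a unique solution modulo M = 3 · 4 · 5 = 60.
Solve pairwise, accumulating the modulus:
  Start with x ≡ 1 (mod 3).
  Combine with x ≡ 3 (mod 4): since gcd(3, 4) = 1, we get a unique residue mod 12.
    Write x = 1 + 3·t and substitute into x ≡ 3 (mod 4): 3·t ≡ 3 − 1 = 2 (mod 4).
    The inverse of 3 mod 4 is 3 (since 3·3 = 9 = 2·4 + 1), so t ≡ 3·2 = 6 ≡ 2 (mod 4).
    Then x = 1 + 3·2 = 7, valid modulo lcm(3, 4) = 12: x ≡ 7 (mod 12).
  Combine with x ≡ 2 (mod 5): since gcd(12, 5) = 1, we get a unique residue mod 60.
    Write x = 7 + 12·t and substitute into x ≡ 2 (mod 5): 12·t ≡ 2 − 7 = -5 (mod 5).
    Reduce coefficients mod 5: 2·t ≡ 0 (mod 5).
    The inverse of 2 mod 5 is 3 (since 2·3 = 6 = 1·5 + 1), so t ≡ 3·0 = 0 ≡ 0 (mod 5).
    Then x = 7 + 12·0 = 7, valid modulo lcm(12, 5) = 60: x ≡ 7 (mod 60).
Verify: 7 mod 3 = 1 ✓, 7 mod 4 = 3 ✓, 7 mod 5 = 2 ✓.

x ≡ 7 (mod 60).


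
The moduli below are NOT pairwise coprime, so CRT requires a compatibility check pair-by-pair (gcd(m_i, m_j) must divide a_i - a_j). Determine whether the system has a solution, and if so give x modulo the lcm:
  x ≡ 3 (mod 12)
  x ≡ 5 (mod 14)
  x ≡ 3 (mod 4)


Moduli 12, 14, 4 are not pairwise coprime, so CRT works modulo lcm(m_i) when all pairwise compatibility conditions hold.
Pairwise compatibility: gcd(m_i, m_j) must divide a_i - a_j for every pair.
Merge one congruence at a time:
  Start: x ≡ 3 (mod 12).
  Combine with x ≡ 5 (mod 14): gcd(12, 14) = 2; 5 - 3 = 2, which IS divisible by 2, so compatible.
    Write x = 3 + 12·t and substitute into x ≡ 5 (mod 14): 12·t ≡ 5 − 3 = 2 (mod 14).
    Divide the congruence (and modulus) by g = 2: 6·t ≡ 1 (mod 7).
    The inverse of 6 mod 7 is 6 (since 6·6 = 36 = 5·7 + 1), so t ≡ 6·1 = 6 ≡ 6 (mod 7).
    Then x = 3 + 12·6 = 75, valid modulo lcm(12, 14) = 84: x ≡ 75 (mod 84).
  Combine with x ≡ 3 (mod 4): gcd(84, 4) = 4; 3 - 75 = -72, which IS divisible by 4, so compatible.
    Write x = 75 + 84·t and substitute into x ≡ 3 (mod 4): 84·t ≡ 3 − 75 = -72 (mod 4).
    Divide the congruence (and modulus) by g = 4: 21·t ≡ -18 (mod 1).
    Modulo 1 every t works; take t = 0.
    Then x = 75 + 84·0 = 75, valid modulo lcm(84, 4) = 84: x ≡ 75 (mod 84).
Verify: 75 mod 12 = 3, 75 mod 14 = 5, 75 mod 4 = 3.

x ≡ 75 (mod 84).


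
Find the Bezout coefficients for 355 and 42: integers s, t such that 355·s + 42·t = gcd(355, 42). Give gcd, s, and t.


Euclidean algorithm on (355, 42) — divide until remainder is 0:
  355 = 8 · 42 + 19
  42 = 2 · 19 + 4
  19 = 4 · 4 + 3
  4 = 1 · 3 + 1
  3 = 3 · 1 + 0
gcd(355, 42) = 1.
Track Bezout coefficients alongside the remainders: start with r₀ = 355 = a·1 + b·0 (s = 1, t = 0) and r₁ = 42 = a·0 + b·1 (s = 0, t = 1); each new remainder r_{k+1} = r_{k-1} − q_k·r_k inherits s_{k+1} = s_{k-1} − q_k·s_k, t_{k+1} = t_{k-1} − q_k·t_k, so r_k = a·s_k + b·t_k at every step:
  q = 8: r = 19, s = 1 − 8·0 = 1, t = 0 − 8·1 = -8  (check: 355·1 + 42·(-8) = 19)
  q = 2: r = 4, s = 0 − 2·1 = -2, t = 1 − 2·(-8) = 17  (check: 355·(-2) + 42·17 = 4)
  q = 4: r = 3, s = 1 − 4·(-2) = 9, t = -8 − 4·17 = -76  (check: 355·9 + 42·(-76) = 3)
  q = 1: r = 1, s = -2 − 1·9 = -11, t = 17 − 1·(-76) = 93  (check: 355·(-11) + 42·93 = 1)
The row with r = 1 (the gcd) gives the Bezout coefficients s = -11, t = 93.
Result: 355 · (-11) + 42 · (93) = 1.

gcd(355, 42) = 1; s = -11, t = 93 (check: 355·(-11) + 42·93 = 1).


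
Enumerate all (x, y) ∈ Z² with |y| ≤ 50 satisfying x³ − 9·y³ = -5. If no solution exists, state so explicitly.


The equation is x³ - 9y³ = -5. For fixed y, x³ = 9·y³ − 5, so a solution requires the RHS to be a perfect cube.
Strategy: iterate y from -50 to 50, compute RHS = 9·y³ − 5, and check whether it is a (positive or negative) perfect cube.
Check small values of y:
  y = 0: RHS = -5 is not a perfect cube.
  y = 1: RHS = 4 is not a perfect cube.
  y = -1: RHS = -14 is not a perfect cube.
  y = 2: RHS = 67 is not a perfect cube.
  y = -2: RHS = -77 is not a perfect cube.
  y = 3: RHS = 238 is not a perfect cube.
  y = -3: RHS = -248 is not a perfect cube.
Continuing the search up to |y| = 50 finds no solutions either.
No (x, y) in the scanned range satisfies the equation.

No integer solutions with |y| ≤ 50.


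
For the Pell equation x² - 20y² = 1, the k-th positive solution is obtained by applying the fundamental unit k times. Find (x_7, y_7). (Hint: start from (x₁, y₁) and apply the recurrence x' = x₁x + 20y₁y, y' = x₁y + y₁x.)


Step 1: Find the fundamental solution (x₁, y₁) of x² - 20y² = 1.
  Expand √20 as a continued fraction. a₀ = ⌊√20⌋ = 4; iterate m_{k+1} = d_k·a_k − m_k, d_{k+1} = (20 − m_{k+1}²)/d_k, a_{k+1} = ⌊(a₀ + m_{k+1})/d_{k+1}⌋ (starting m₀ = 0, d₀ = 1), with convergents p_k = a_k·p_{k-1} + p_{k-2}, q_k = a_k·q_{k-1} + q_{k-2} (p₋₁ = 1, q₋₁ = 0):
  k = 0: a₀ = 4; p₀/q₀ = 4/1; p₀² − 20·q₀² = 16 − 20 = -4.
  k = 1: m = 4, d = 4, a = ⌊(4 + 4)/4⌋ = 2; p/q = (2·4 + 1)/(2·1 + 0) = 9/2; p² − 20·q² = 81 − 80 = 1.
  The first convergent with p² − 20·q² = 1 gives the fundamental solution (x₁, y₁) = (9, 2).
Step 2: Apply the recurrence (x_{n+1}, y_{n+1}) = (x₁x_n + 20y₁y_n, x₁y_n + y₁x_n) repeatedly.
  From (x_1, y_1) = (9, 2): x_2 = 9·9 + 20·2·2 = 161; y_2 = 9·2 + 2·9 = 36.
  From (x_2, y_2) = (161, 36): x_3 = 9·161 + 20·2·36 = 2889; y_3 = 9·36 + 2·161 = 646.
  From (x_3, y_3) = (2889, 646): x_4 = 9·2889 + 20·2·646 = 51841; y_4 = 9·646 + 2·2889 = 11592.
  From (x_4, y_4) = (51841, 11592): x_5 = 9·51841 + 20·2·11592 = 930249; y_5 = 9·11592 + 2·51841 = 208010.
  From (x_5, y_5) = (930249, 208010): x_6 = 9·930249 + 20·2·208010 = 16692641; y_6 = 9·208010 + 2·930249 = 3732588.
  From (x_6, y_6) = (16692641, 3732588): x_7 = 9·16692641 + 20·2·3732588 = 299537289; y_7 = 9·3732588 + 2·16692641 = 66978574.
Step 3: Verify x_7² - 20·y_7² = 89722587501469521 - 89722587501469520 = 1 (should be 1). ✓

(x_1, y_1) = (9, 2); (x_7, y_7) = (299537289, 66978574).


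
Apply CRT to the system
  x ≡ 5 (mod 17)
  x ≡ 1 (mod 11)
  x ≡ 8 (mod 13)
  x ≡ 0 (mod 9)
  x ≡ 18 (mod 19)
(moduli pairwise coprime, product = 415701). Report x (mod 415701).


Product of moduli M = 17 · 11 · 13 · 9 · 19 = 415701.
Merge one congruence at a time:
  Start: x ≡ 5 (mod 17).
  Combine with x ≡ 1 (mod 11); new modulus lcm = 187.
    Write x = 5 + 17·t and substitute into x ≡ 1 (mod 11): 17·t ≡ 1 − 5 = -4 (mod 11).
    Reduce coefficients mod 11: 6·t ≡ 7 (mod 11).
    The inverse of 6 mod 11 is 2 (since 6·2 = 12 = 1·11 + 1), so t ≡ 2·7 = 14 ≡ 3 (mod 11).
    Then x = 5 + 17·3 = 56, valid modulo lcm(17, 11) = 187: x ≡ 56 (mod 187).
  Combine with x ≡ 8 (mod 13); new modulus lcm = 2431.
    Write x = 56 + 187·t and substitute into x ≡ 8 (mod 13): 187·t ≡ 8 − 56 = -48 (mod 13).
    Reduce coefficients mod 13: 5·t ≡ 4 (mod 13).
    The inverse of 5 mod 13 is 8 (since 5·8 = 40 = 3·13 + 1), so t ≡ 8·4 = 32 ≡ 6 (mod 13).
    Then x = 56 + 187·6 = 1178, valid modulo lcm(187, 13) = 2431: x ≡ 1178 (mod 2431).
  Combine with x ≡ 0 (mod 9); new modulus lcm = 21879.
    Write x = 1178 + 2431·t and substitute into x ≡ 0 (mod 9): 2431·t ≡ 0 − 1178 = -1178 (mod 9).
    Reduce coefficients mod 9: 1·t ≡ 1 (mod 9).
    So t ≡ 1 (mod 9).
    Then x = 1178 + 2431·1 = 3609, valid modulo lcm(2431, 9) = 21879: x ≡ 3609 (mod 21879).
  Combine with x ≡ 18 (mod 19); new modulus lcm = 415701.
    Write x = 3609 + 21879·t and substitute into x ≡ 18 (mod 19): 21879·t ≡ 18 − 3609 = -3591 (mod 19).
    Reduce coefficients mod 19: 10·t ≡ 0 (mod 19).
    The inverse of 10 mod 19 is 2 (since 10·2 = 20 = 1·19 + 1), so t ≡ 2·0 = 0 ≡ 0 (mod 19).
    Then x = 3609 + 21879·0 = 3609, valid modulo lcm(21879, 19) = 415701: x ≡ 3609 (mod 415701).
Verify against each original: 3609 mod 17 = 5, 3609 mod 11 = 1, 3609 mod 13 = 8, 3609 mod 9 = 0, 3609 mod 19 = 18.

x ≡ 3609 (mod 415701).


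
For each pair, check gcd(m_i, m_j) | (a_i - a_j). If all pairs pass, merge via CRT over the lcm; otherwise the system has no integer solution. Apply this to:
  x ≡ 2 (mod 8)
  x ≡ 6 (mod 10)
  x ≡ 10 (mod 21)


Moduli 8, 10, 21 are not pairwise coprime, so CRT works modulo lcm(m_i) when all pairwise compatibility conditions hold.
Pairwise compatibility: gcd(m_i, m_j) must divide a_i - a_j for every pair.
Merge one congruence at a time:
  Start: x ≡ 2 (mod 8).
  Combine with x ≡ 6 (mod 10): gcd(8, 10) = 2; 6 - 2 = 4, which IS divisible by 2, so compatible.
    Write x = 2 + 8·t and substitute into x ≡ 6 (mod 10): 8·t ≡ 6 − 2 = 4 (mod 10).
    Divide the congruence (and modulus) by g = 2: 4·t ≡ 2 (mod 5).
    The inverse of 4 mod 5 is 4 (since 4·4 = 16 = 3·5 + 1), so t ≡ 4·2 = 8 ≡ 3 (mod 5).
    Then x = 2 + 8·3 = 26, valid modulo lcm(8, 10) = 40: x ≡ 26 (mod 40).
  Combine with x ≡ 10 (mod 21): gcd(40, 21) = 1; 10 - 26 = -16, which IS divisible by 1, so compatible.
    Write x = 26 + 40·t and substitute into x ≡ 10 (mod 21): 40·t ≡ 10 − 26 = -16 (mod 21).
    Reduce coefficients mod 21: 19·t ≡ 5 (mod 21).
    The inverse of 19 mod 21 is 10 (since 19·10 = 190 = 9·21 + 1), so t ≡ 10·5 = 50 ≡ 8 (mod 21).
    Then x = 26 + 40·8 = 346, valid modulo lcm(40, 21) = 840: x ≡ 346 (mod 840).
Verify: 346 mod 8 = 2, 346 mod 10 = 6, 346 mod 21 = 10.

x ≡ 346 (mod 840).


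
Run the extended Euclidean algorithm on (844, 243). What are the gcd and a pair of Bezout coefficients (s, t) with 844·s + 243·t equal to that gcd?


Euclidean algorithm on (844, 243) — divide until remainder is 0:
  844 = 3 · 243 + 115
  243 = 2 · 115 + 13
  115 = 8 · 13 + 11
  13 = 1 · 11 + 2
  11 = 5 · 2 + 1
  2 = 2 · 1 + 0
gcd(844, 243) = 1.
Track Bezout coefficients alongside the remainders: start with r₀ = 844 = a·1 + b·0 (s = 1, t = 0) and r₁ = 243 = a·0 + b·1 (s = 0, t = 1); each new remainder r_{k+1} = r_{k-1} − q_k·r_k inherits s_{k+1} = s_{k-1} − q_k·s_k, t_{k+1} = t_{k-1} − q_k·t_k, so r_k = a·s_k + b·t_k at every step:
  q = 3: r = 115, s = 1 − 3·0 = 1, t = 0 − 3·1 = -3  (check: 844·1 + 243·(-3) = 115)
  q = 2: r = 13, s = 0 − 2·1 = -2, t = 1 − 2·(-3) = 7  (check: 844·(-2) + 243·7 = 13)
  q = 8: r = 11, s = 1 − 8·(-2) = 17, t = -3 − 8·7 = -59  (check: 844·17 + 243·(-59) = 11)
  q = 1: r = 2, s = -2 − 1·17 = -19, t = 7 − 1·(-59) = 66  (check: 844·(-19) + 243·66 = 2)
  q = 5: r = 1, s = 17 − 5·(-19) = 112, t = -59 − 5·66 = -389  (check: 844·112 + 243·(-389) = 1)
The row with r = 1 (the gcd) gives the Bezout coefficients s = 112, t = -389.
Result: 844 · (112) + 243 · (-389) = 1.

gcd(844, 243) = 1; s = 112, t = -389 (check: 844·112 + 243·(-389) = 1).
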